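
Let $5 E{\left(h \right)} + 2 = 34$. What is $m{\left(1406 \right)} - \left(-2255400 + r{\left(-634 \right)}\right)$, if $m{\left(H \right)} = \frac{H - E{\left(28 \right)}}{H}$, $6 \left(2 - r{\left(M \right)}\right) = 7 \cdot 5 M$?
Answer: $\frac{23744183482}{10545} \approx 2.2517 \cdot 10^{6}$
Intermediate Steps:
$r{\left(M \right)} = 2 - \frac{35 M}{6}$ ($r{\left(M \right)} = 2 - \frac{7 \cdot 5 M}{6} = 2 - \frac{35 M}{6}$)
$E{\left(h \right)} = \frac{32}{5}$ ($E{\left(h \right)} = - \frac{2}{5} + \frac{1}{5} \cdot 34 = - \frac{2}{5} + \frac{34}{5} = \frac{32}{5}$)
$m{\left(H \right)} = \frac{- \frac{32}{5} + H}{H}$ ($m{\left(H \right)} = \frac{H - \frac{32}{5}}{H} = \frac{- \frac{32}{5} + H}{H}$)
$m{\left(1406 \right)} - \left(-2255400 + r{\left(-634 \right)}\right) = \frac{- \frac{32}{5} + 1406}{1406} - \left(-2255400 + \left(2 - - \frac{11095}{3}\right)\right) = \frac{1}{1406} \cdot \frac{6998}{5} - \left(-2255400 + \left(2 + \frac{11095}{3}\right)\right) = \frac{3499}{3515} - \left(-2255400 + \frac{11101}{3}\right) = \frac{3499}{3515} - - \frac{6755099}{3} = \frac{3499}{3515} + \frac{6755099}{3} = \frac{23744183482}{10545}$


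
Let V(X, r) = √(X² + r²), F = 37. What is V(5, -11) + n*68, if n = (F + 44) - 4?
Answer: 5236 + √146 ≈ 5248.1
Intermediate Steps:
n = 77 (n = (37 + 44) - 4 = 81 - 4 = 77)
V(5, -11) + n*68 = √(5² + (-11)²) + 77*68 = √(25 + 121) + 5236 = √146 + 5236 = 5236 + √146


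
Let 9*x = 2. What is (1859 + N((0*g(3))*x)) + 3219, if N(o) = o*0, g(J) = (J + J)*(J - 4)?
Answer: 5078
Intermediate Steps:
x = 2/9 (x = (1/9)*2 = 2/9 ≈ 0.22222)
g(J) = 2*J*(-4 + J) (g(J) = (2*J)*(-4 + J) = 2*J*(-4 + J))
N(o) = 0
(1859 + N((0*g(3))*x)) + 3219 = (1859 + 0) + 3219 = 1859 + 3219 = 5078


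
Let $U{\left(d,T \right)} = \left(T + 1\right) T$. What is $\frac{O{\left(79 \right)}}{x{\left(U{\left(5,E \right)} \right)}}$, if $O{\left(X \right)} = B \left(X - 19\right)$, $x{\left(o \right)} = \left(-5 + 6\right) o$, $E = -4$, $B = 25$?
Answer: $125$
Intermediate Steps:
$U{\left(d,T \right)} = T \left(1 + T\right)$ ($U{\left(d,T \right)} = \left(1 + T\right) T = T \left(1 + T\right)$)
$x{\left(o \right)} = o$ ($x{\left(o \right)} = 1 o = o$)
$O{\left(X \right)} = -475 + 25 X$ ($O{\left(X \right)} = 25 \left(X - 19\right) = 25 \left(-19 + X\right) = -475 + 25 X$)
$\frac{O{\left(79 \right)}}{x{\left(U{\left(5,E \right)} \right)}} = \frac{-475 + 25 \cdot 79}{\left(-4\right) \left(1 - 4\right)} = \frac{-475 + 1975}{\left(-4\right) \left(-3\right)} = \frac{1500}{12} = 1500 \cdot \frac{1}{12} = 125$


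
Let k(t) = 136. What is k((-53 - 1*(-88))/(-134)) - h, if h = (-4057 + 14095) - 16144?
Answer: 6242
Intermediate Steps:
h = -6106 (h = 10038 - 16144 = -6106)
k((-53 - 1*(-88))/(-134)) - h = 136 - 1*(-6106) = 136 + 6106 = 6242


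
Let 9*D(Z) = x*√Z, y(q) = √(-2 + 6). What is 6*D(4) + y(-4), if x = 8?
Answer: 38/3 ≈ 12.667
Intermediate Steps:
y(q) = 2 (y(q) = √4 = 2)
D(Z) = 8*√Z/9 (D(Z) = (8*√Z)/9 = 8*√Z/9)
6*D(4) + y(-4) = 6*(8*√4/9) + 2 = 6*((8/9)*2) + 2 = 6*(16/9) + 2 = 32/3 + 2 = 38/3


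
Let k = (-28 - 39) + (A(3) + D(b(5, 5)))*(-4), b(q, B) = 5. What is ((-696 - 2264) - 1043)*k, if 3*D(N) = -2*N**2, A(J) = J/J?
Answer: 52039/3 ≈ 17346.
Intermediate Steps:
A(J) = 1
D(N) = -2*N**2/3 (D(N) = (-2*N**2)/3 = -2*N**2/3)
k = -13/3 (k = (-28 - 39) + (1 - 2/3*5**2)*(-4) = -67 + (1 - 2/3*25)*(-4) = -67 + (1 - 50/3)*(-4) = -67 - 47/3*(-4) = -67 + 188/3 = -13/3 ≈ -4.3333)
((-696 - 2264) - 1043)*k = ((-696 - 2264) - 1043)*(-13/3) = (-2960 - 1043)*(-13/3) = -4003*(-13/3) = 52039/3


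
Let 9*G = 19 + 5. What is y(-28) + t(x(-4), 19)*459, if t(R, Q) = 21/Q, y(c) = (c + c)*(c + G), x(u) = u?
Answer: 109781/57 ≈ 1926.0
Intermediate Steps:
G = 8/3 (G = (19 + 5)/9 = (⅑)*24 = 8/3 ≈ 2.6667)
y(c) = 2*c*(8/3 + c) (y(c) = (c + c)*(c + 8/3) = (2*c)*(8/3 + c) = 2*c*(8/3 + c))
y(-28) + t(x(-4), 19)*459 = (⅔)*(-28)*(8 + 3*(-28)) + (21/19)*459 = (⅔)*(-28)*(8 - 84) + (21*(1/19))*459 = (⅔)*(-28)*(-76) + (21/19)*459 = 4256/3 + 9639/19 = 109781/57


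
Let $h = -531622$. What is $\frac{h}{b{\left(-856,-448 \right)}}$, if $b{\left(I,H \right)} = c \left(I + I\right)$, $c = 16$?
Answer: $\frac{265811}{13696} \approx 19.408$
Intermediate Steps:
$b{\left(I,H \right)} = 32 I$ ($b{\left(I,H \right)} = 16 \left(I + I\right) = 16 \cdot 2 I = 32 I$)
$\frac{h}{b{\left(-856,-448 \right)}} = - \frac{531622}{32 \left(-856\right)} = - \frac{531622}{-27392} = \left(-531622\right) \left(- \frac{1}{27392}\right) = \frac{265811}{13696}$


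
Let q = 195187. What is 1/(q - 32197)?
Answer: 1/162990 ≈ 6.1353e-6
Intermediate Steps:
1/(q - 32197) = 1/(195187 - 32197) = 1/162990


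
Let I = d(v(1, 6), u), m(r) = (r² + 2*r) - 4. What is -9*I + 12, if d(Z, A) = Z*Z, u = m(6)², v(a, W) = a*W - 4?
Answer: -24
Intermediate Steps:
m(r) = -4 + r² + 2*r
v(a, W) = -4 + W*a (v(a, W) = W*a - 4 = -4 + W*a)
u = 1936 (u = (-4 + 6² + 2*6)² = (-4 + 36 + 12)² = 44² = 1936)
d(Z, A) = Z²
I = 4 (I = (-4 + 6*1)² = (-4 + 6)² = 2² = 4)
-9*I + 12 = -9*4 + 12 = -36 + 12 = -24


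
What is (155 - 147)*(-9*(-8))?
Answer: 576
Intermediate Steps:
(155 - 147)*(-9*(-8)) = 8*72 = 576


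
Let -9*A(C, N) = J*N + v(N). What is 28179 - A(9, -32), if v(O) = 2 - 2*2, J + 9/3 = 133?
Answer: 249449/9 ≈ 27717.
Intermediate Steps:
J = 130 (J = -3 + 133 = 130)
v(O) = -2 (v(O) = 2 - 4 = -2)
A(C, N) = 2/9 - 130*N/9 (A(C, N) = -(130*N - 2)/9 = -(-2 + 130*N)/9 = 2/9 - 130*N/9)
28179 - A(9, -32) = 28179 - (2/9 - 130/9*(-32)) = 28179 - (2/9 + 4160/9) = 28179 - 1*4162/9 = 28179 - 4162/9 = 249449/9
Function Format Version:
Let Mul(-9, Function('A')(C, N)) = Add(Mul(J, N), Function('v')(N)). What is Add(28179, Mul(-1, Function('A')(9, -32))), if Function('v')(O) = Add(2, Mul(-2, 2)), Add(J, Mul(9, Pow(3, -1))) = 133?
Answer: Rational(249449, 9) ≈ 27717.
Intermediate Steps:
J = 130 (J = Add(-3, 133) = 130)
Function('v')(O) = -2 (Function('v')(O) = Add(2, -4) = -2)
Function('A')(C, N) = Add(Rational(2, 9), Mul(Rational(-130, 9), N)) (Function('A')(C, N) = Mul(Rational(-1, 9), Add(Mul(130, N), -2)) = Mul(Rational(-1, 9), Add(-2, Mul(130, N))) = Add(Rational(2, 9), Mul(Rational(-130, 9), N)))
Add(28179, Mul(-1, Function('A')(9, -32))) = Add(28179, Mul(-1, Add(Rational(2, 9), Mul(Rational(-130, 9), -32)))) = Add(28179, Mul(-1, Add(Rational(2, 9), Rational(4160, 9)))) = Add(28179, Mul(-1, Rational(4162, 9))) = Add(28179, Rational(-4162, 9)) = Rational(249449, 9)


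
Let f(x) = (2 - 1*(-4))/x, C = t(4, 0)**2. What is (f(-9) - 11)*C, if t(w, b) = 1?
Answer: -35/3 ≈ -11.667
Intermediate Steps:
C = 1 (C = 1**2 = 1)
f(x) = 6/x (f(x) = (2 + 4)/x = 6/x)
(f(-9) - 11)*C = (6/(-9) - 11)*1 = (6*(-1/9) - 11)*1 = (-2/3 - 11)*1 = -35/3*1 = -35/3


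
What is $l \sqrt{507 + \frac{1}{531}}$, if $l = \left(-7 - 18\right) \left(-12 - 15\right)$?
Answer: $\frac{225 \sqrt{15883862}}{59} \approx 15199.0$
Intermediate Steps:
$l = 675$ ($l = \left(-25\right) \left(-27\right) = 675$)
$l \sqrt{507 + \frac{1}{531}} = 675 \sqrt{507 + \frac{1}{531}} = 675 \sqrt{\frac{269218}{531}} = 675 \frac{\sqrt{15883862}}{177} = \frac{225 \sqrt{15883862}}{59}$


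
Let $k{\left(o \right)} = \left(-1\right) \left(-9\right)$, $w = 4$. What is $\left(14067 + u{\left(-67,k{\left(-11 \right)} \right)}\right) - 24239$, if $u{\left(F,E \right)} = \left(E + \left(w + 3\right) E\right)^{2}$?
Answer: $-4988$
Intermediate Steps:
$k{\left(o \right)} = 9$
$u{\left(F,E \right)} = 64 E^{2}$ ($u{\left(F,E \right)} = \left(E + \left(4 + 3\right) E\right)^{2} = \left(E + 7 E\right)^{2} = \left(8 E\right)^{2} = 64 E^{2}$)
$\left(14067 + u{\left(-67,k{\left(-11 \right)} \right)}\right) - 24239 = \left(14067 + 64 \cdot 9^{2}\right) - 24239 = \left(14067 + 64 \cdot 81\right) - 24239 = \left(14067 + 5184\right) - 24239 = 19251 - 24239 = -4988$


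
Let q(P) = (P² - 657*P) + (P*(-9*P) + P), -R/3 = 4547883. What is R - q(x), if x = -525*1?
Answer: -11783049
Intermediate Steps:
R = -13643649 (R = -3*4547883 = -13643649)
x = -525
q(P) = -656*P - 8*P² (q(P) = (P² - 657*P) + (-9*P² + P) = (P² - 657*P) + (P - 9*P²) = -656*P - 8*P²)
R - q(x) = -13643649 - (-8)*(-525)*(82 - 525) = -13643649 - (-8)*(-525)*(-443) = -13643649 - 1*(-1860600) = -13643649 + 1860600 = -11783049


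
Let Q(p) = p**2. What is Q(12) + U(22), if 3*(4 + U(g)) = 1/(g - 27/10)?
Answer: 81070/579 ≈ 140.02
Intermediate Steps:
U(g) = -4 + 1/(3*(-27/10 + g)) (U(g) = -4 + 1/(3*(g - 27/10)) = -4 + 1/(3*(-27/10 + g)))
Q(12) + U(22) = 12**2 + 2*(167 - 60*22)/(3*(-27 + 10*22)) = 144 + 2*(167 - 1320)/(3*(-27 + 220)) = 144 + (2/3)*(-1153)/193 = 144 + (2/3)*(1/193)*(-1153) = 144 - 2306/579 = 81070/579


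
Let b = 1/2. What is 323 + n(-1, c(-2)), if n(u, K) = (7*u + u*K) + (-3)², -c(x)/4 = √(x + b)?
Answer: 325 + 2*I*√6 ≈ 325.0 + 4.899*I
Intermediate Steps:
b = ½ ≈ 0.50000
c(x) = -4*√(½ + x) (c(x) = -4*√(x + ½) = -4*√(½ + x))
n(u, K) = 9 + 7*u + K*u (n(u, K) = (7*u + K*u) + 9 = 9 + 7*u + K*u)
323 + n(-1, c(-2)) = 323 + (9 + 7*(-1) - 2*√(2 + 4*(-2))*(-1)) = 323 + (9 - 7 - 2*√(2 - 8)*(-1)) = 323 + (9 - 7 - 2*I*√6*(-1)) = 323 + (9 - 7 + 2*I*√6) = 323 + (2 + 2*I*√6) = 325 + 2*I*√6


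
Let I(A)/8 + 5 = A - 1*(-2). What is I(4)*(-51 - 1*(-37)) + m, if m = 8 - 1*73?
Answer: -177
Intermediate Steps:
I(A) = -24 + 8*A (I(A) = -40 + 8*(A - 1*(-2)) = -40 + 8*(A + 2) = -40 + 8*(2 + A) = -40 + (16 + 8*A) = -24 + 8*A)
m = -65 (m = 8 - 73 = -65)
I(4)*(-51 - 1*(-37)) + m = (-24 + 8*4)*(-51 - 1*(-37)) - 65 = (-24 + 32)*(-51 + 37) - 65 = 8*(-14) - 65 = -112 - 65 = -177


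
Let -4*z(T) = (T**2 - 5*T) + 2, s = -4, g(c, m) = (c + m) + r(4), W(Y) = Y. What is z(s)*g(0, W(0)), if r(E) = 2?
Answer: -19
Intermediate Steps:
g(c, m) = 2 + c + m (g(c, m) = (c + m) + 2 = 2 + c + m)
z(T) = -1/2 - T**2/4 + 5*T/4 (z(T) = -((T**2 - 5*T) + 2)/4 = -(2 + T**2 - 5*T)/4 = -1/2 - T**2/4 + 5*T/4)
z(s)*g(0, W(0)) = (-1/2 - 1/4*(-4)**2 + (5/4)*(-4))*(2 + 0 + 0) = (-1/2 - 1/4*16 - 5)*2 = (-1/2 - 4 - 5)*2 = -19/2*2 = -19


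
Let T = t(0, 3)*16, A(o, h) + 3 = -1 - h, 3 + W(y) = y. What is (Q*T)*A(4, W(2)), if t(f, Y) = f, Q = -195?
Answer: 0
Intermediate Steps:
W(y) = -3 + y
A(o, h) = -4 - h (A(o, h) = -3 + (-1 - h) = -4 - h)
T = 0 (T = 0*16 = 0)
(Q*T)*A(4, W(2)) = (-195*0)*(-4 - (-3 + 2)) = 0*(-4 - 1*(-1)) = 0*(-4 + 1) = 0*(-3) = 0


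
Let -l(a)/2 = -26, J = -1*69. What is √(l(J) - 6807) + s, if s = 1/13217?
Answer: 1/13217 + I*√6755 ≈ 7.566e-5 + 82.189*I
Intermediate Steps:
J = -69
l(a) = 52 (l(a) = -2*(-26) = 52)
s = 1/13217 ≈ 7.5660e-5
√(l(J) - 6807) + s = √(52 - 6807) + 1/13217 = √(-6755) + 1/13217 = I*√6755 + 1/13217 = 1/13217 + I*√6755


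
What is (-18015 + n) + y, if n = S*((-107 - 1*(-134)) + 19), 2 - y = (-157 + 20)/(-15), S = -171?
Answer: -388322/15 ≈ -25888.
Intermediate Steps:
y = -107/15 (y = 2 - (-157 + 20)/(-15) = 2 - (-1)*(-137)/15 = 2 - 1*137/15 = 2 - 137/15 = -107/15 ≈ -7.1333)
n = -7866 (n = -171*((-107 - 1*(-134)) + 19) = -171*((-107 + 134) + 19) = -171*(27 + 19) = -171*46 = -7866)
(-18015 + n) + y = (-18015 - 7866) - 107/15 = -25881 - 107/15 = -388322/15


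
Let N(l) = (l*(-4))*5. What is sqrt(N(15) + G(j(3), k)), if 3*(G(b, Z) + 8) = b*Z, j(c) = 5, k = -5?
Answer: I*sqrt(2847)/3 ≈ 17.786*I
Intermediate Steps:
N(l) = -20*l (N(l) = -4*l*5 = -20*l)
G(b, Z) = -8 + Z*b/3 (G(b, Z) = -8 + (b*Z)/3 = -8 + (Z*b)/3 = -8 + Z*b/3)
sqrt(N(15) + G(j(3), k)) = sqrt(-20*15 + (-8 + (1/3)*(-5)*5)) = sqrt(-300 + (-8 - 25/3)) = sqrt(-300 - 49/3) = sqrt(-949/3) = I*sqrt(2847)/3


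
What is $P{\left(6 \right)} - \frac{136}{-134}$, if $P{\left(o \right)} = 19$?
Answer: $\frac{1341}{67} \approx 20.015$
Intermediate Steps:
$P{\left(6 \right)} - \frac{136}{-134} = 19 - \frac{136}{-134} = 19 - 136 \left(- \frac{1}{134}\right) = 19 - - \frac{68}{67} = 19 + \frac{68}{67} = \frac{1341}{67}$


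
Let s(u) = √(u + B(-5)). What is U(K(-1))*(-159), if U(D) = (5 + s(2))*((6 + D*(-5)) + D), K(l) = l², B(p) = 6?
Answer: -1590 - 636*√2 ≈ -2489.4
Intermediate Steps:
s(u) = √(6 + u) (s(u) = √(u + 6) = √(6 + u))
U(D) = (5 + 2*√2)*(6 - 4*D) (U(D) = (5 + √(6 + 2))*((6 + D*(-5)) + D) = (5 + √8)*((6 - 5*D) + D) = (5 + 2*√2)*(6 - 4*D))
U(K(-1))*(-159) = (30 - 20*(-1)² + 12*√2 - 8*(-1)²*√2)*(-159) = (30 - 20*1 + 12*√2 - 8*1*√2)*(-159) = (30 - 20 + 12*√2 - 8*√2)*(-159) = (10 + 4*√2)*(-159) = -1590 - 636*√2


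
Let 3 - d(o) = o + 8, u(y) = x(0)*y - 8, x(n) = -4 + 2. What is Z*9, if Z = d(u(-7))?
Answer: -99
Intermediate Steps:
x(n) = -2
u(y) = -8 - 2*y (u(y) = -2*y - 8 = -8 - 2*y)
d(o) = -5 - o (d(o) = 3 - (o + 8) = 3 - (8 + o) = 3 + (-8 - o) = -5 - o)
Z = -11 (Z = -5 - (-8 - 2*(-7)) = -5 - (-8 + 14) = -5 - 1*6 = -5 - 6 = -11)
Z*9 = -11*9 = -99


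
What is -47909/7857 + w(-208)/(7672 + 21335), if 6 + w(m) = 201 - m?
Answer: -154058888/25323111 ≈ -6.0837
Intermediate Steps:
w(m) = 195 - m (w(m) = -6 + (201 - m) = 195 - m)
-47909/7857 + w(-208)/(7672 + 21335) = -47909/7857 + (195 - 1*(-208))/(7672 + 21335) = -47909*1/7857 + (195 + 208)/29007 = -47909/7857 + 403*(1/29007) = -47909/7857 + 403/29007 = -154058888/25323111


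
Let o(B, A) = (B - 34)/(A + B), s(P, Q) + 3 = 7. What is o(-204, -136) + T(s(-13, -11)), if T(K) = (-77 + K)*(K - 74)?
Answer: 51107/10 ≈ 5110.7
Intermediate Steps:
s(P, Q) = 4 (s(P, Q) = -3 + 7 = 4)
T(K) = (-77 + K)*(-74 + K)
o(B, A) = (-34 + B)/(A + B)
o(-204, -136) + T(s(-13, -11)) = (-34 - 204)/(-136 - 204) + (5698 + 4² - 151*4) = -238/(-340) + (5698 + 16 - 604) = -1/340*(-238) + 5110 = 7/10 + 5110 = 51107/10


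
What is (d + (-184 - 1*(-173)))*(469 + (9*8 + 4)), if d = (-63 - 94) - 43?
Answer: -114995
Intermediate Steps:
d = -200 (d = -157 - 43 = -200)
(d + (-184 - 1*(-173)))*(469 + (9*8 + 4)) = (-200 + (-184 - 1*(-173)))*(469 + (9*8 + 4)) = (-200 + (-184 + 173))*(469 + (72 + 4)) = (-200 - 11)*(469 + 76) = -211*545 = -114995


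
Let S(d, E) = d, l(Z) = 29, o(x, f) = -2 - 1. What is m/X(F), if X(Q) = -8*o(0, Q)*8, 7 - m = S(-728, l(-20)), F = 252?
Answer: 245/64 ≈ 3.8281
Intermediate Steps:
o(x, f) = -3
m = 735 (m = 7 - 1*(-728) = 7 + 728 = 735)
X(Q) = 192 (X(Q) = -8*(-3)*8 = 24*8 = 192)
m/X(F) = 735/192 = 735*(1/192) = 245/64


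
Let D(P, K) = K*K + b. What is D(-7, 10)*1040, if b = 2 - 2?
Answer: 104000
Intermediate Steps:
b = 0
D(P, K) = K² (D(P, K) = K*K + 0 = K² + 0 = K²)
D(-7, 10)*1040 = 10²*1040 = 100*1040 = 104000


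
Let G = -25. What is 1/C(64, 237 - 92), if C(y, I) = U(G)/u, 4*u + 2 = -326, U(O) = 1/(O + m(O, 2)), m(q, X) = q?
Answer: 4100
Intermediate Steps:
U(O) = 1/(2*O) (U(O) = 1/(O + O) = 1/(2*O))
u = -82 (u = -½ + (¼)*(-326) = -½ - 163/2 = -82)
C(y, I) = 1/4100 (C(y, I) = ((½)/(-25))/(-82) = ((½)*(-1/25))*(-1/82) = -1/50*(-1/82) = 1/4100)
1/C(64, 237 - 92) = 1/(1/4100) = 4100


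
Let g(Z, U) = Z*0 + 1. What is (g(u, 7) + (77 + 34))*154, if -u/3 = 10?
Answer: 17248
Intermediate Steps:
u = -30 (u = -3*10 = -30)
g(Z, U) = 1 (g(Z, U) = 0 + 1 = 1)
(g(u, 7) + (77 + 34))*154 = (1 + (77 + 34))*154 = (1 + 111)*154 = 112*154 = 17248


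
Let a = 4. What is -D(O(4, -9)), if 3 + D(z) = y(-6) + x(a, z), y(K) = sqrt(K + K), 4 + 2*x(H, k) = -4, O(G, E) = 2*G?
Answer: 7 - 2*I*sqrt(3) ≈ 7.0 - 3.4641*I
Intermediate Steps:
x(H, k) = -4 (x(H, k) = -2 + (1/2)*(-4) = -2 - 2 = -4)
y(K) = sqrt(2)*sqrt(K) (y(K) = sqrt(2*K) = sqrt(2)*sqrt(K))
D(z) = -7 + 2*I*sqrt(3) (D(z) = -3 + (sqrt(2)*sqrt(-6) - 4) = -3 + (sqrt(2)*(I*sqrt(6)) - 4) = -3 + (2*I*sqrt(3) - 4) = -3 + (-4 + 2*I*sqrt(3)) = -7 + 2*I*sqrt(3))
-D(O(4, -9)) = -(-7 + 2*I*sqrt(3)) = 7 - 2*I*sqrt(3)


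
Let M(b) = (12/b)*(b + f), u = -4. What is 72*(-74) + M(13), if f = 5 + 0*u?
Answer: -69048/13 ≈ -5311.4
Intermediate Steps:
f = 5 (f = 5 + 0*(-4) = 5 + 0 = 5)
M(b) = 12*(5 + b)/b (M(b) = (12/b)*(b + 5) = (12/b)*(5 + b) = 12*(5 + b)/b)
72*(-74) + M(13) = 72*(-74) + (12 + 60/13) = -5328 + (12 + 60*(1/13)) = -5328 + (12 + 60/13) = -5328 + 216/13 = -69048/13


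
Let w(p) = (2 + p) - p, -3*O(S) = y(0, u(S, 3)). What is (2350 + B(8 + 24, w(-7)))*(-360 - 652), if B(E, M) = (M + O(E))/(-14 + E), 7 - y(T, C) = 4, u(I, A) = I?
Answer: -21404306/9 ≈ -2.3783e+6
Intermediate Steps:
y(T, C) = 3 (y(T, C) = 7 - 1*4 = 7 - 4 = 3)
O(S) = -1 (O(S) = -⅓*3 = -1)
w(p) = 2
B(E, M) = (-1 + M)/(-14 + E) (B(E, M) = (M - 1)/(-14 + E) = (-1 + M)/(-14 + E))
(2350 + B(8 + 24, w(-7)))*(-360 - 652) = (2350 + (-1 + 2)/(-14 + (8 + 24)))*(-360 - 652) = (2350 + 1/(-14 + 32))*(-1012) = (2350 + 1/18)*(-1012) = (42301/18)*(-1012) = -21404306/9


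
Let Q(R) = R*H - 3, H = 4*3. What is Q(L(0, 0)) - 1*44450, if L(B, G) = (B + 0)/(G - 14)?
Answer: -44453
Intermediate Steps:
H = 12
L(B, G) = B/(-14 + G)
Q(R) = -3 + 12*R (Q(R) = R*12 - 3 = 12*R - 3 = -3 + 12*R)
Q(L(0, 0)) - 1*44450 = (-3 + 12*(0/(-14 + 0))) - 1*44450 = (-3 + 12*(0/(-14))) - 44450 = (-3 + 12*(0*(-1/14))) - 44450 = (-3 + 12*0) - 44450 = (-3 + 0) - 44450 = -3 - 44450 = -44453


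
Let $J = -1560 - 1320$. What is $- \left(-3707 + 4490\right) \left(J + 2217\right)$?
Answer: $519129$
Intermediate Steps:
$J = -2880$ ($J = -1560 - 1320 = -2880$)
$- \left(-3707 + 4490\right) \left(J + 2217\right) = - \left(-3707 + 4490\right) \left(-2880 + 2217\right) = - 783 \left(-663\right) = \left(-1\right) \left(-519129\right) = 519129$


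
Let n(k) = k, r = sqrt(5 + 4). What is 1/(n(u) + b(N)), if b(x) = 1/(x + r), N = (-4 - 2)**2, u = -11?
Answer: -39/428 ≈ -0.091121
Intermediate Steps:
r = 3 (r = sqrt(9) = 3)
N = 36 (N = (-6)**2 = 36)
b(x) = 1/(3 + x) (b(x) = 1/(x + 3) = 1/(3 + x))
1/(n(u) + b(N)) = 1/(-11 + 1/(3 + 36)) = 1/(-11 + 1/39) = 1/(-428/39) = -39/428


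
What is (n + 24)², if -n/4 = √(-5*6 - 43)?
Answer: 16*(6 - I*√73)² ≈ -592.0 - 1640.4*I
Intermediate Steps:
n = -4*I*√73 (n = -4*√(-5*6 - 43) = -4*√(-30 - 43) = -4*I*√73 ≈ -34.176*I)
(n + 24)² = (-4*I*√73 + 24)² = (24 - 4*I*√73)²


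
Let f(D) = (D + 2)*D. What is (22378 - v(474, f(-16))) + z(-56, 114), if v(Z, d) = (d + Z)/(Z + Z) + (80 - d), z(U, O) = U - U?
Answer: 10675079/474 ≈ 22521.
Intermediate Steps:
z(U, O) = 0
f(D) = D*(2 + D) (f(D) = (2 + D)*D = D*(2 + D))
v(Z, d) = 80 - d + (Z + d)/(2*Z) (v(Z, d) = (Z + d)/((2*Z)) + (80 - d) = (Z + d)*(1/(2*Z)) + (80 - d) = (Z + d)/(2*Z) + (80 - d) = 80 - d + (Z + d)/(2*Z))
(22378 - v(474, f(-16))) + z(-56, 114) = (22378 - (161/2 - (-16)*(2 - 16) + (½)*(-16*(2 - 16))/474)) + 0 = (22378 - (161/2 - (-16)*(-14) + (½)*(-16*(-14))*(1/474))) + 0 = (22378 - (161/2 - 1*224 + (½)*224*(1/474))) + 0 = (22378 - (161/2 - 224 + 56/237)) + 0 = (22378 - 1*(-67907/474)) + 0 = (22378 + 67907/474) + 0 = 10675079/474 + 0 = 10675079/474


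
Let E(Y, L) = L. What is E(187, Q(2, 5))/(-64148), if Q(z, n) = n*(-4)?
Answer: 5/16037 ≈ 0.00031178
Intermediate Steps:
Q(z, n) = -4*n
E(187, Q(2, 5))/(-64148) = -4*5/(-64148) = -20*(-1/64148) = 5/16037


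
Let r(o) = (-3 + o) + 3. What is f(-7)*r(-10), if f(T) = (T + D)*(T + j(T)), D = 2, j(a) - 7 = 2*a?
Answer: -700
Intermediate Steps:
j(a) = 7 + 2*a
r(o) = o
f(T) = (2 + T)*(7 + 3*T) (f(T) = (T + 2)*(T + (7 + 2*T)) = (2 + T)*(7 + 3*T))
f(-7)*r(-10) = (14 + 3*(-7)**2 + 13*(-7))*(-10) = (14 + 3*49 - 91)*(-10) = (14 + 147 - 91)*(-10) = 70*(-10) = -700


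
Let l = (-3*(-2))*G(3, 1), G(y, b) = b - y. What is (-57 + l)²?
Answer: 4761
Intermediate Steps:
l = -12 (l = (-3*(-2))*(1 - 1*3) = 6*(1 - 3) = 6*(-2) = -12)
(-57 + l)² = (-57 - 12)² = (-69)² = 4761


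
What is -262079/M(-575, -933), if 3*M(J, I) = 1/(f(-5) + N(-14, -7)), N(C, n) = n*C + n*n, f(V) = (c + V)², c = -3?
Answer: -165896007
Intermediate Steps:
f(V) = (-3 + V)²
N(C, n) = n² + C*n (N(C, n) = C*n + n² = n² + C*n)
M(J, I) = 1/633 (M(J, I) = 1/(3*((-3 - 5)² - 7*(-14 - 7))) = 1/(3*((-8)² - 7*(-21))) = 1/(3*(64 + 147)) = (⅓)/211 = (⅓)*(1/211) = 1/633)
-262079/M(-575, -933) = -262079/1/633 = -262079*633 = -165896007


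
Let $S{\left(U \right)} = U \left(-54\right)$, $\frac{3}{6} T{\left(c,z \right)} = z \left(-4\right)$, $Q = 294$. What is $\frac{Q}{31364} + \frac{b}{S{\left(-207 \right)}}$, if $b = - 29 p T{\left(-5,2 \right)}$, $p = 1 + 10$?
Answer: $\frac{40842047}{87646698} \approx 0.46598$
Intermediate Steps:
$p = 11$
$T{\left(c,z \right)} = - 8 z$ ($T{\left(c,z \right)} = 2 z \left(-4\right) = 2 \left(- 4 z\right) = - 8 z$)
$S{\left(U \right)} = - 54 U$
$b = 5104$ ($b = \left(-29\right) 11 \left(\left(-8\right) 2\right) = \left(-319\right) \left(-16\right) = 5104$)
$\frac{Q}{31364} + \frac{b}{S{\left(-207 \right)}} = \frac{294}{31364} + \frac{5104}{\left(-54\right) \left(-207\right)} = 294 \cdot \frac{1}{31364} + \frac{5104}{11178} = \frac{147}{15682} + 5104 \cdot \frac{1}{11178} = \frac{147}{15682} + \frac{2552}{5589} = \frac{40842047}{87646698}$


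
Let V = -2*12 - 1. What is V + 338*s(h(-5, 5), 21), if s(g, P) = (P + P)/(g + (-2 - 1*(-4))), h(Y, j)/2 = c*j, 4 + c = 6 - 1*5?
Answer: -532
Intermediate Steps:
c = -3 (c = -4 + (6 - 1*5) = -4 + (6 - 5) = -4 + 1 = -3)
h(Y, j) = -6*j (h(Y, j) = 2*(-3*j) = -6*j)
V = -25 (V = -24 - 1 = -25)
s(g, P) = 2*P/(2 + g) (s(g, P) = (2*P)/(g + (-2 + 4)) = (2*P)/(g + 2) = (2*P)/(2 + g) = 2*P/(2 + g))
V + 338*s(h(-5, 5), 21) = -25 + 338*(2*21/(2 - 6*5)) = -25 + 338*(2*21/(2 - 30)) = -25 + 338*(2*21/(-28)) = -25 + 338*(2*21*(-1/28)) = -25 + 338*(-3/2) = -25 - 507 = -532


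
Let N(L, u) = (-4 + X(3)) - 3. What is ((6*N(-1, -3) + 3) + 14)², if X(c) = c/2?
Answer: 256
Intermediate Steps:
X(c) = c/2 (X(c) = c*(½) = c/2)
N(L, u) = -11/2 (N(L, u) = (-4 + (½)*3) - 3 = (-4 + 3/2) - 3 = -5/2 - 3 = -11/2)
((6*N(-1, -3) + 3) + 14)² = ((6*(-11/2) + 3) + 14)² = ((-33 + 3) + 14)² = (-30 + 14)² = (-16)² = 256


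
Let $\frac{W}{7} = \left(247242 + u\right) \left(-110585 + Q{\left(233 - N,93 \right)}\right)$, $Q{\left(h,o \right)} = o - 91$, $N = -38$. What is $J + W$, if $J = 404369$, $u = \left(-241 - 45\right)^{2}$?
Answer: $-254701659709$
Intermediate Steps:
$u = 81796$ ($u = \left(-286\right)^{2} = 81796$)
$Q{\left(h,o \right)} = -91 + o$
$W = -254702064078$ ($W = 7 \left(247242 + 81796\right) \left(-110585 + \left(-91 + 93\right)\right) = 7 \cdot 329038 \left(-110585 + 2\right) = 7 \cdot 329038 \left(-110583\right) = 7 \left(-36386009154\right) = -254702064078$)
$J + W = 404369 - 254702064078 = -254701659709$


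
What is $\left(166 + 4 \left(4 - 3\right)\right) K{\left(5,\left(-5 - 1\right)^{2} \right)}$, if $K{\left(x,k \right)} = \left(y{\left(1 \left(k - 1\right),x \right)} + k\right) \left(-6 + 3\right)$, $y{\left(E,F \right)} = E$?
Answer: $-36210$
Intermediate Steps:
$K{\left(x,k \right)} = 3 - 6 k$ ($K{\left(x,k \right)} = \left(1 \left(k - 1\right) + k\right) \left(-6 + 3\right) = \left(1 \left(-1 + k\right) + k\right) \left(-3\right) = \left(\left(-1 + k\right) + k\right) \left(-3\right) = \left(-1 + 2 k\right) \left(-3\right) = 3 - 6 k$)
$\left(166 + 4 \left(4 - 3\right)\right) K{\left(5,\left(-5 - 1\right)^{2} \right)} = \left(166 + 4 \left(4 - 3\right)\right) \left(3 - 6 \left(-5 - 1\right)^{2}\right) = \left(166 + 4 \cdot 1\right) \left(3 - 6 \left(-6\right)^{2}\right) = \left(166 + 4\right) \left(3 - 216\right) = 170 \left(3 - 216\right) = 170 \left(-213\right) = -36210$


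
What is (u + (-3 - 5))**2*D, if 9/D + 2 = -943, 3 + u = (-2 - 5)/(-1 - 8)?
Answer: -8464/8505 ≈ -0.99518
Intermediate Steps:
u = -20/9 (u = -3 + (-2 - 5)/(-1 - 8) = -3 - 7/(-9) = -3 - 7*(-1/9) = -3 + 7/9 = -20/9 ≈ -2.2222)
D = -1/105 (D = 9/(-2 - 943) = 9/(-945) = 9*(-1/945) = -1/105 ≈ -0.0095238)
(u + (-3 - 5))**2*D = (-20/9 + (-3 - 5))**2*(-1/105) = (-20/9 - 8)**2*(-1/105) = (-92/9)**2*(-1/105) = (8464/81)*(-1/105) = -8464/8505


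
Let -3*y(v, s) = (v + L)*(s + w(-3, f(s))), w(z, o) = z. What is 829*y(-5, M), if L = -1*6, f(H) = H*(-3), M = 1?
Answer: -18238/3 ≈ -6079.3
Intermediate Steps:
f(H) = -3*H
L = -6
y(v, s) = -(-6 + v)*(-3 + s)/3 (y(v, s) = -(v - 6)*(s - 3)/3 = -(-6 + v)*(-3 + s)/3)
829*y(-5, M) = 829*(-6 - 5 + 2*1 - ⅓*1*(-5)) = 829*(-6 - 5 + 2 + 5/3) = 829*(-22/3) = -18238/3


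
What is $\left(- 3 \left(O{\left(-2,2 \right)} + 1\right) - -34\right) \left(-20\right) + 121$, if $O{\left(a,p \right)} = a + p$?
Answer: $-499$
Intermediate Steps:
$\left(- 3 \left(O{\left(-2,2 \right)} + 1\right) - -34\right) \left(-20\right) + 121 = \left(- 3 \left(\left(-2 + 2\right) + 1\right) - -34\right) \left(-20\right) + 121 = \left(- 3 \left(0 + 1\right) + 34\right) \left(-20\right) + 121 = \left(\left(-3\right) 1 + 34\right) \left(-20\right) + 121 = \left(-3 + 34\right) \left(-20\right) + 121 = 31 \left(-20\right) + 121 = -620 + 121 = -499$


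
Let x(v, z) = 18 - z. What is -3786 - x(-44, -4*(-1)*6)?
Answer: -3780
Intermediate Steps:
-3786 - x(-44, -4*(-1)*6) = -3786 - (18 - (-4*(-1))*6) = -3786 - (18 - 4*6) = -3786 - (18 - 1*24) = -3786 - (18 - 24) = -3786 - 1*(-6) = -3786 + 6 = -3780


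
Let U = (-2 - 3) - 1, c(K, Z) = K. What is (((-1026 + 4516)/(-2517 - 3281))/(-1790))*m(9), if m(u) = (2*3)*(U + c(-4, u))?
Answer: -10470/518921 ≈ -0.020176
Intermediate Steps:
U = -6 (U = -5 - 1 = -6)
m(u) = -60 (m(u) = (2*3)*(-6 - 4) = 6*(-10) = -60)
(((-1026 + 4516)/(-2517 - 3281))/(-1790))*m(9) = (((-1026 + 4516)/(-2517 - 3281))/(-1790))*(-60) = ((3490/(-5798))*(-1/1790))*(-60) = ((3490*(-1/5798))*(-1/1790))*(-60) = -1745/2899*(-1/1790)*(-60) = (349/1037842)*(-60) = -10470/518921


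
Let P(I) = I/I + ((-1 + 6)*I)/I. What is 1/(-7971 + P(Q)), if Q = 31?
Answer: -1/7965 ≈ -0.00012555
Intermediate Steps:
P(I) = 6 (P(I) = 1 + (5*I)/I = 1 + 5 = 6)
1/(-7971 + P(Q)) = 1/(-7971 + 6) = 1/(-7965) = -1/7965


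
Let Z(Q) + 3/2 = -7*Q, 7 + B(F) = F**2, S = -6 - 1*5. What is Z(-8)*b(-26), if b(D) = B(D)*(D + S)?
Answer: -2698077/2 ≈ -1.3490e+6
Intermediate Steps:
S = -11 (S = -6 - 5 = -11)
B(F) = -7 + F**2
Z(Q) = -3/2 - 7*Q
b(D) = (-11 + D)*(-7 + D**2) (b(D) = (-7 + D**2)*(D - 11) = (-7 + D**2)*(-11 + D) = (-11 + D)*(-7 + D**2))
Z(-8)*b(-26) = (-3/2 - 7*(-8))*((-11 - 26)*(-7 + (-26)**2)) = (-3/2 + 56)*(-37*(-7 + 676)) = 109*(-37*669)/2 = (109/2)*(-24753) = -2698077/2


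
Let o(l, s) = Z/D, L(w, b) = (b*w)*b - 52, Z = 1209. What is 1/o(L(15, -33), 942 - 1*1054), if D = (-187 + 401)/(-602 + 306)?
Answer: -107/178932 ≈ -0.00059799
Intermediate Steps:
D = -107/148 (D = 214/(-296) = 214*(-1/296) = -107/148 ≈ -0.72297)
L(w, b) = -52 + w*b² (L(w, b) = w*b² - 52 = -52 + w*b²)
o(l, s) = -178932/107 (o(l, s) = 1209/(-107/148) = 1209*(-148/107) = -178932/107)
1/o(L(15, -33), 942 - 1*1054) = 1/(-178932/107) = -107/178932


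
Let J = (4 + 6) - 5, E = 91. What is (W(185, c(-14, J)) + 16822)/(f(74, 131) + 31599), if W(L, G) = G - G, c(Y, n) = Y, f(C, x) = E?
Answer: 8411/15845 ≈ 0.53083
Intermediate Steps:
f(C, x) = 91
J = 5 (J = 10 - 5 = 5)
W(L, G) = 0
(W(185, c(-14, J)) + 16822)/(f(74, 131) + 31599) = (0 + 16822)/(91 + 31599) = 16822/31690 = 16822*(1/31690) = 8411/15845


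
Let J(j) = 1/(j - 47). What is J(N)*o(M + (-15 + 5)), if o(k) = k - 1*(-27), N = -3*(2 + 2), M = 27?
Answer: -44/59 ≈ -0.74576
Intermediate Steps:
N = -12 (N = -3*4 = -12)
J(j) = 1/(-47 + j)
o(k) = 27 + k (o(k) = k + 27 = 27 + k)
J(N)*o(M + (-15 + 5)) = (27 + (27 + (-15 + 5)))/(-47 - 12) = (27 + (27 - 10))/(-59) = -(27 + 17)/59 = -1/59*44 = -44/59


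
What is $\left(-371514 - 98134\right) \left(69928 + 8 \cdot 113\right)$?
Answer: $-33266107136$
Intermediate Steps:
$\left(-371514 - 98134\right) \left(69928 + 8 \cdot 113\right) = - 469648 \left(69928 + 904\right) = \left(-469648\right) 70832 = -33266107136$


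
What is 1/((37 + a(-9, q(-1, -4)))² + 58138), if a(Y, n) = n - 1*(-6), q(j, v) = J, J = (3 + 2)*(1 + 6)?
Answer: 1/64222 ≈ 1.5571e-5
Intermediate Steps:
J = 35 (J = 5*7 = 35)
q(j, v) = 35
a(Y, n) = 6 + n (a(Y, n) = n + 6 = 6 + n)
1/((37 + a(-9, q(-1, -4)))² + 58138) = 1/((37 + (6 + 35))² + 58138) = 1/((37 + 41)² + 58138) = 1/(78² + 58138) = 1/(6084 + 58138) = 1/64222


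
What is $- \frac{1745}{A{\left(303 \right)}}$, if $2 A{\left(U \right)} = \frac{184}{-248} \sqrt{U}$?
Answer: $\frac{108190 \sqrt{303}}{6969} \approx 270.23$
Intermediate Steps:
$A{\left(U \right)} = - \frac{23 \sqrt{U}}{62}$ ($A{\left(U \right)} = \frac{\frac{184}{-248} \sqrt{U}}{2} = \frac{184 \left(- \frac{1}{248}\right) \sqrt{U}}{2} = \frac{\left(- \frac{23}{31}\right) \sqrt{U}}{2} = - \frac{23 \sqrt{U}}{62}$)
$- \frac{1745}{A{\left(303 \right)}} = - \frac{1745}{\left(- \frac{23}{62}\right) \sqrt{303}} = - 1745 \left(- \frac{62 \sqrt{303}}{6969}\right) = \frac{108190 \sqrt{303}}{6969}$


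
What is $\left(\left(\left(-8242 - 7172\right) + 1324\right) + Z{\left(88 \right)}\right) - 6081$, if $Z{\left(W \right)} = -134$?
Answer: $-20305$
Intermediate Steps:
$\left(\left(\left(-8242 - 7172\right) + 1324\right) + Z{\left(88 \right)}\right) - 6081 = \left(\left(\left(-8242 - 7172\right) + 1324\right) - 134\right) - 6081 = \left(\left(-15414 + 1324\right) - 134\right) - 6081 = \left(-14090 - 134\right) - 6081 = -14224 - 6081 = -20305$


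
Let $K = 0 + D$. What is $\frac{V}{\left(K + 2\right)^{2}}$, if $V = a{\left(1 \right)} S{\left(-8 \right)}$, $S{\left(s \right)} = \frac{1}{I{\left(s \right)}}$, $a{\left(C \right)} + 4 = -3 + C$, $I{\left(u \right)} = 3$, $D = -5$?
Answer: $- \frac{2}{9} \approx -0.22222$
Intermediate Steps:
$a{\left(C \right)} = -7 + C$ ($a{\left(C \right)} = -4 + \left(-3 + C\right) = -7 + C$)
$S{\left(s \right)} = \frac{1}{3}$
$K = -5$ ($K = 0 - 5 = -5$)
$V = -2$ ($V = \left(-7 + 1\right) \frac{1}{3} = \left(-6\right) \frac{1}{3} = -2$)
$\frac{V}{\left(K + 2\right)^{2}} = - \frac{2}{\left(-5 + 2\right)^{2}} = - \frac{2}{\left(-3\right)^{2}} = - \frac{2}{9}$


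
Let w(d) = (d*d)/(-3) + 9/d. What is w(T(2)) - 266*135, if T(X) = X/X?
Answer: -107704/3 ≈ -35901.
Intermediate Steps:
T(X) = 1
w(d) = 9/d - d²/3 (w(d) = d²*(-⅓) + 9/d = -d²/3 + 9/d = 9/d - d²/3)
w(T(2)) - 266*135 = (⅓)*(27 - 1*1³)/1 - 266*135 = (⅓)*1*(27 - 1*1) - 35910 = (⅓)*1*(27 - 1) - 35910 = (⅓)*1*26 - 35910 = 26/3 - 35910 = -107704/3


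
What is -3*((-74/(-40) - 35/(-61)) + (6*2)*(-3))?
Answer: 122889/1220 ≈ 100.73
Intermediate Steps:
-3*((-74/(-40) - 35/(-61)) + (6*2)*(-3)) = -3*((-74*(-1/40) - 35*(-1/61)) + 12*(-3)) = -3*((37/20 + 35/61) - 36) = -3*(2957/1220 - 36) = -3*(-40963/1220) = 122889/1220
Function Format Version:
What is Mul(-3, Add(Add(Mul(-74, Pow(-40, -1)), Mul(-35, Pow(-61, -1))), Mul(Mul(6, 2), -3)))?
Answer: Rational(122889, 1220) ≈ 100.73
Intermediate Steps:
Mul(-3, Add(Add(Mul(-74, Pow(-40, -1)), Mul(-35, Pow(-61, -1))), Mul(Mul(6, 2), -3))) = Mul(-3, Add(Add(Mul(-74, Rational(-1, 40)), Mul(-35, Rational(-1, 61))), Mul(12, -3))) = Mul(-3, Add(Add(Rational(37, 20), Rational(35, 61)), -36)) = Mul(-3, Add(Rational(2957, 1220), -36)) = Mul(-3, Rational(-40963, 1220)) = Rational(122889, 1220)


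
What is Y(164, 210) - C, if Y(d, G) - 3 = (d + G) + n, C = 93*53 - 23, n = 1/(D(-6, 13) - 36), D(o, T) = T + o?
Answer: -131342/29 ≈ -4529.0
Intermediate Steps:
n = -1/29 (n = 1/((13 - 6) - 36) = 1/(7 - 36) = 1/(-29) = -1/29 ≈ -0.034483)
C = 4906 (C = 4929 - 23 = 4906)
Y(d, G) = 86/29 + G + d (Y(d, G) = 3 + ((d + G) - 1/29) = 3 + ((G + d) - 1/29) = 3 + (-1/29 + G + d) = 86/29 + G + d)
Y(164, 210) - C = (86/29 + 210 + 164) - 1*4906 = 10932/29 - 4906 = -131342/29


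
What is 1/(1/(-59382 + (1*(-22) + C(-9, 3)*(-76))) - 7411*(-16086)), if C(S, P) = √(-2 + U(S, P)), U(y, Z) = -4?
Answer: 13076227340398/1558860817846401362643 + 38*I*√6/1558860817846401362643 ≈ 8.3883e-9 + 5.9711e-20*I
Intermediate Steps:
C(S, P) = I*√6 (C(S, P) = √(-2 - 4) = √(-6) = I*√6)
1/(1/(-59382 + (1*(-22) + C(-9, 3)*(-76))) - 7411*(-16086)) = 1/(1/(-59382 + (1*(-22) + (I*√6)*(-76))) - 7411*(-16086)) = -1/16086/(1/(-59382 + (-22 - 76*I*√6)) - 7411) = -1/16086/(1/(-59404 - 76*I*√6) - 7411) = -1/16086/(-7411 + 1/(-59404 - 76*I*√6)) = -1/(16086*(-7411 + 1/(-59404 - 76*I*√6)))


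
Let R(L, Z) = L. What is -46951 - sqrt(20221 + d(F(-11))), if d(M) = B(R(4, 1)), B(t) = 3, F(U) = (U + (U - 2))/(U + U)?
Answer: -46951 - 16*sqrt(79) ≈ -47093.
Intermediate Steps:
F(U) = (-2 + 2*U)/(2*U) (F(U) = (U + (-2 + U))/((2*U)) = (-2 + 2*U)*(1/(2*U)) = (-2 + 2*U)/(2*U))
d(M) = 3
-46951 - sqrt(20221 + d(F(-11))) = -46951 - sqrt(20221 + 3) = -46951 - sqrt(20224) = -46951 - 16*sqrt(79)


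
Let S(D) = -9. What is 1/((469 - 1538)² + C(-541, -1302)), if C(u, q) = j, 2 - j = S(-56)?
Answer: 1/1142772 ≈ 8.7506e-7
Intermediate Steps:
j = 11 (j = 2 - 1*(-9) = 2 + 9 = 11)
C(u, q) = 11
1/((469 - 1538)² + C(-541, -1302)) = 1/((469 - 1538)² + 11) = 1/((-1069)² + 11) = 1/(1142761 + 11) = 1/1142772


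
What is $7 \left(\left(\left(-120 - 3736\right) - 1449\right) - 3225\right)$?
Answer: $-59710$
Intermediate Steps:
$7 \left(\left(\left(-120 - 3736\right) - 1449\right) - 3225\right) = 7 \left(\left(-3856 - 1449\right) - 3225\right) = 7 \left(-5305 - 3225\right) = 7 \left(-8530\right) = -59710$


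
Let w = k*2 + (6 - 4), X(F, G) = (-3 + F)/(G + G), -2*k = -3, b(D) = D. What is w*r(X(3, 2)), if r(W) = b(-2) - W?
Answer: -10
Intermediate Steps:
k = 3/2 (k = -½*(-3) = 3/2 ≈ 1.5000)
X(F, G) = (-3 + F)/(2*G) (X(F, G) = (-3 + F)/((2*G)) = (-3 + F)*(1/(2*G)) = (-3 + F)/(2*G))
w = 5 (w = (3/2)*2 + (6 - 4) = 3 + 2 = 5)
r(W) = -2 - W
w*r(X(3, 2)) = 5*(-2 - (-3 + 3)/(2*2)) = 5*(-2 - 0/(2*2)) = 5*(-2 - 1*0) = 5*(-2 + 0) = 5*(-2) = -10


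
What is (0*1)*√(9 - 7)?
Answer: 0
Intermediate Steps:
(0*1)*√(9 - 7) = 0*√2 = 0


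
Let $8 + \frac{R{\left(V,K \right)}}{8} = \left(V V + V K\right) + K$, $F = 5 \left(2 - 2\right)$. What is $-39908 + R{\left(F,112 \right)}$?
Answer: $-39076$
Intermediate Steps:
$F = 0$ ($F = 5 \cdot 0 = 0$)
$R{\left(V,K \right)} = -64 + 8 K + 8 V^{2} + 8 K V$ ($R{\left(V,K \right)} = -64 + 8 \left(\left(V V + V K\right) + K\right) = -64 + 8 \left(\left(V^{2} + K V\right) + K\right) = -64 + 8 \left(K + V^{2} + K V\right) = -64 + \left(8 K + 8 V^{2} + 8 K V\right) = -64 + 8 K + 8 V^{2} + 8 K V$)
$-39908 + R{\left(F,112 \right)} = -39908 + \left(-64 + 8 \cdot 112 + 8 \cdot 0^{2} + 8 \cdot 112 \cdot 0\right) = -39908 + \left(-64 + 896 + 8 \cdot 0 + 0\right) = -39908 + \left(-64 + 896 + 0 + 0\right) = -39908 + 832 = -39076$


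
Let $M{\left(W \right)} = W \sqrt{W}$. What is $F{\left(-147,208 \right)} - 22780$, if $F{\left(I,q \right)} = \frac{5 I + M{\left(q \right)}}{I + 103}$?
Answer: $- \frac{1001585}{44} - \frac{208 \sqrt{13}}{11} \approx -22831.0$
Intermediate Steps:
$M{\left(W \right)} = W^{\frac{3}{2}}$
$F{\left(I,q \right)} = \frac{q^{\frac{3}{2}} + 5 I}{103 + I}$ ($F{\left(I,q \right)} = \frac{5 I + q^{\frac{3}{2}}}{I + 103} = \frac{q^{\frac{3}{2}} + 5 I}{103 + I}$)
$F{\left(-147,208 \right)} - 22780 = \frac{208^{\frac{3}{2}} + 5 \left(-147\right)}{103 - 147} - 22780 = \frac{832 \sqrt{13} - 735}{-44} - 22780 = - \frac{-735 + 832 \sqrt{13}}{44} - 22780 = \left(\frac{735}{44} - \frac{208 \sqrt{13}}{11}\right) - 22780 = - \frac{1001585}{44} - \frac{208 \sqrt{13}}{11}$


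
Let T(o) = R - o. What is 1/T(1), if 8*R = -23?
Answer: -8/31 ≈ -0.25806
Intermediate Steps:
R = -23/8 (R = (⅛)*(-23) = -23/8 ≈ -2.8750)
T(o) = -23/8 - o
1/T(1) = 1/(-23/8 - 1*1) = 1/(-23/8 - 1) = 1/(-31/8) = -8/31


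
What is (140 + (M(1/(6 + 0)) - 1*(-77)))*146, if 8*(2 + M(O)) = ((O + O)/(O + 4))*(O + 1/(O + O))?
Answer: 9418387/300 ≈ 31395.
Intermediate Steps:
M(O) = -2 + O*(O + 1/(2*O))/(4*(4 + O)) (M(O) = -2 + (((O + O)/(O + 4))*(O + 1/(O + O)))/8 = -2 + (((2*O)/(4 + O))*(O + 1/(2*O)))/8 = -2 + ((2*O/(4 + O))*(O + 1/(2*O)))/8 = -2 + (2*O*(O + 1/(2*O))/(4 + O))/8 = -2 + O*(O + 1/(2*O))/(4*(4 + O)))
(140 + (M(1/(6 + 0)) - 1*(-77)))*146 = (140 + ((-63 - 16/(6 + 0) + 2*(1/(6 + 0))**2)/(8*(4 + 1/(6 + 0))) - 1*(-77)))*146 = (140 + ((-63 - 16/6 + 2*(1/6)**2)/(8*(4 + 1/6)) + 77))*146 = (140 + ((-63 - 16*1/6 + 2*(1/6)**2)/(8*(4 + 1/6)) + 77))*146 = (140 + ((-63 - 8/3 + 2*(1/36))/(8*(25/6)) + 77))*146 = (140 + ((1/8)*(6/25)*(-63 - 8/3 + 1/18) + 77))*146 = (140 + ((1/8)*(6/25)*(-1181/18) + 77))*146 = (140 + (-1181/600 + 77))*146 = (140 + 45019/600)*146 = (129019/600)*146 = 9418387/300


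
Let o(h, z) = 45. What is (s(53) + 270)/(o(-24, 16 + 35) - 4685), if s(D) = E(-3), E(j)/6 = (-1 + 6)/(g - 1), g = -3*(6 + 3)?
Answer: -753/12992 ≈ -0.057959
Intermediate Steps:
g = -27 (g = -3*9 = -27)
E(j) = -15/14 (E(j) = 6*((-1 + 6)/(-27 - 1)) = 6*(5/(-28)) = 6*(5*(-1/28)) = 6*(-5/28) = -15/14)
s(D) = -15/14
(s(53) + 270)/(o(-24, 16 + 35) - 4685) = (-15/14 + 270)/(45 - 4685) = (3765/14)/(-4640) = (3765/14)*(-1/4640) = -753/12992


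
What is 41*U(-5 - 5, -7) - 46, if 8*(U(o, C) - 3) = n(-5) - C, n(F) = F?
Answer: 349/4 ≈ 87.250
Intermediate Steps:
U(o, C) = 19/8 - C/8 (U(o, C) = 3 + (-5 - C)/8 = 3 + (-5/8 - C/8) = 19/8 - C/8)
41*U(-5 - 5, -7) - 46 = 41*(19/8 - ⅛*(-7)) - 46 = 41*(19/8 + 7/8) - 46 = 41*(13/4) - 46 = 533/4 - 46 = 349/4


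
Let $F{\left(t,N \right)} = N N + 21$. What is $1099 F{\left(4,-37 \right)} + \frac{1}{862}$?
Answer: $\frac{1316799821}{862} \approx 1.5276 \cdot 10^{6}$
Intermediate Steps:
$F{\left(t,N \right)} = 21 + N^{2}$ ($F{\left(t,N \right)} = N^{2} + 21 = 21 + N^{2}$)
$1099 F{\left(4,-37 \right)} + \frac{1}{862} = 1099 \left(21 + \left(-37\right)^{2}\right) + \frac{1}{862} = 1099 \left(21 + 1369\right) + \frac{1}{862} = 1099 \cdot 1390 + \frac{1}{862} = 1527610 + \frac{1}{862} = \frac{1316799821}{862}$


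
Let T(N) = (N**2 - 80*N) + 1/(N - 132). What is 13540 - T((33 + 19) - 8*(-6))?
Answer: 369281/32 ≈ 11540.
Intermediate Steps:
T(N) = N**2 + 1/(-132 + N) - 80*N (T(N) = (N**2 - 80*N) + 1/(-132 + N) = N**2 + 1/(-132 + N) - 80*N)
13540 - T((33 + 19) - 8*(-6)) = 13540 - (1 + ((33 + 19) - 8*(-6))**3 - 212*((33 + 19) - 8*(-6))**2 + 10560*((33 + 19) - 8*(-6)))/(-132 + ((33 + 19) - 8*(-6))) = 13540 - (1 + (52 + 48)**3 - 212*(52 + 48)**2 + 10560*(52 + 48))/(-132 + (52 + 48)) = 13540 - (1 + 100**3 - 212*100**2 + 10560*100)/(-132 + 100) = 13540 - (1 + 1000000 - 212*10000 + 1056000)/(-32) = 13540 - (-1)*(1 + 1000000 - 2120000 + 1056000)/32 = 13540 - (-1)*(-63999)/32 = 13540 - 1*63999/32 = 13540 - 63999/32 = 369281/32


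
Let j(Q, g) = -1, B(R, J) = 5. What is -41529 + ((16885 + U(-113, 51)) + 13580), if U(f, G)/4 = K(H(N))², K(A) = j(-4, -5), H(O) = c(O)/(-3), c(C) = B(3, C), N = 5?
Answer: -11060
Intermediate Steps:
c(C) = 5
H(O) = -5/3 (H(O) = 5/(-3) = 5*(-⅓) = -5/3)
K(A) = -1
U(f, G) = 4 (U(f, G) = 4*(-1)² = 4*1 = 4)
-41529 + ((16885 + U(-113, 51)) + 13580) = -41529 + ((16885 + 4) + 13580) = -41529 + (16889 + 13580) = -41529 + 30469 = -11060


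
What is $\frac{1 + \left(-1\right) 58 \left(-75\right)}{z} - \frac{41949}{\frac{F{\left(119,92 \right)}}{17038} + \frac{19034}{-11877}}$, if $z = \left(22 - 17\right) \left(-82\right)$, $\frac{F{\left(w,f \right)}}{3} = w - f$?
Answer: $\frac{695801322040967}{26513818910} \approx 26243.0$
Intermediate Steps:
$F{\left(w,f \right)} = - 3 f + 3 w$ ($F{\left(w,f \right)} = 3 \left(w - f\right) = - 3 f + 3 w$)
$z = -410$ ($z = 5 \left(-82\right) = -410$)
$\frac{1 + \left(-1\right) 58 \left(-75\right)}{z} - \frac{41949}{\frac{F{\left(119,92 \right)}}{17038} + \frac{19034}{-11877}} = \frac{1 + \left(-1\right) 58 \left(-75\right)}{-410} - \frac{41949}{\frac{\left(-3\right) 92 + 3 \cdot 119}{17038} + \frac{19034}{-11877}} = \left(1 - -4350\right) \left(- \frac{1}{410}\right) - \frac{41949}{\left(-276 + 357\right) \frac{1}{17038} + 19034 \left(- \frac{1}{11877}\right)} = \left(1 + 4350\right) \left(- \frac{1}{410}\right) - \frac{41949}{81 \cdot \frac{1}{17038} - \frac{19034}{11877}} = 4351 \left(- \frac{1}{410}\right) - \frac{41949}{\frac{81}{17038} - \frac{19034}{11877}} = - \frac{4351}{410} - \frac{41949}{- \frac{323339255}{202360326}} = - \frac{4351}{410} - - \frac{8488813315374}{323339255} = - \frac{4351}{410} + \frac{8488813315374}{323339255} = \frac{695801322040967}{26513818910}$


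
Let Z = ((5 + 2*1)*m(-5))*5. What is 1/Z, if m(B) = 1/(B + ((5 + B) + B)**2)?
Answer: 4/7 ≈ 0.57143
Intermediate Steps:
m(B) = 1/(B + (5 + 2*B)**2)
Z = 7/4 (Z = ((5 + 2*1)/(-5 + (5 + 2*(-5))**2))*5 = ((5 + 2)/(-5 + (5 - 10)**2))*5 = (7/(-5 + (-5)**2))*5 = (7/(-5 + 25))*5 = (7/20)*5 = 7/4 ≈ 1.7500)
1/Z = 1/(7/4) = 4/7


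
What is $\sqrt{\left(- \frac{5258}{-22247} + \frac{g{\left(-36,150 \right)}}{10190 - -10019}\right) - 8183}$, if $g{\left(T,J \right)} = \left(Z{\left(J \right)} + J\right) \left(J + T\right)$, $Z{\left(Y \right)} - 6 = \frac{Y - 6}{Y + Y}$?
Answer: $\frac{i \sqrt{41345259461306058426217}}{2247948115} \approx 90.454 i$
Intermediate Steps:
$Z{\left(Y \right)} = 6 + \frac{-6 + Y}{2 Y}$ ($Z{\left(Y \right)} = 6 + \frac{Y - 6}{Y + Y} = 6 + \frac{-6 + Y}{2 Y}$)
$g{\left(T,J \right)} = \left(J + T\right) \left(\frac{13}{2} + J - \frac{3}{J}\right)$ ($g{\left(T,J \right)} = \left(\left(\frac{13}{2} - \frac{3}{J}\right) + J\right) \left(J + T\right) = \left(\frac{13}{2} + J - \frac{3}{J}\right) \left(J + T\right) = \left(J + T\right) \left(\frac{13}{2} + J - \frac{3}{J}\right)$)
$\sqrt{\left(- \frac{5258}{-22247} + \frac{g{\left(-36,150 \right)}}{10190 - -10019}\right) - 8183} = \sqrt{\left(- \frac{5258}{-22247} + \frac{-3 + 150^{2} + \frac{13}{2} \cdot 150 + \frac{13}{2} \left(-36\right) + 150 \left(-36\right) - - \frac{108}{150}}{10190 - -10019}\right) - 8183} = \sqrt{\left(\left(-5258\right) \left(- \frac{1}{22247}\right) + \frac{-3 + 22500 + 975 - 234 - 5400 - \left(-108\right) \frac{1}{150}}{10190 + 10019}\right) - 8183} = \sqrt{\left(\frac{5258}{22247} + \frac{-3 + 22500 + 975 - 234 - 5400 + \frac{18}{25}}{20209}\right) - 8183} = \sqrt{\left(\frac{5258}{22247} + \frac{445968}{25} \cdot \frac{1}{20209}\right) - 8183} = \sqrt{\left(\frac{5258}{22247} + \frac{445968}{505225}\right) - 8183} = \sqrt{\frac{12577923146}{11239740575} - 8183} = \sqrt{- \frac{91962219202079}{11239740575}} = \frac{i \sqrt{41345259461306058426217}}{2247948115}$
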